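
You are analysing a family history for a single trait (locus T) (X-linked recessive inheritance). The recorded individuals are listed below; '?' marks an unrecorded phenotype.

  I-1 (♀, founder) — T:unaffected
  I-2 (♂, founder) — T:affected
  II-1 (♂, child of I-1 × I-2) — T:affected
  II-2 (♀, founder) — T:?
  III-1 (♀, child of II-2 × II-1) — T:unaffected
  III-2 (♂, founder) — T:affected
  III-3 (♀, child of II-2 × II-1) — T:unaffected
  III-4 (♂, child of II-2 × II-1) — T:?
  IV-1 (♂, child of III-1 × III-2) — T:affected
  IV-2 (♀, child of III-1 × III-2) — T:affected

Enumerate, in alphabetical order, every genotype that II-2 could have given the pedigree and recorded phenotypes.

II-2 ∈ {X^TX^T, X^TX^t}

T/I-1 un ·: X^TX^t
T/I-2 aff ·: X^tY
T/II-1 aff I-1×I-2: X^tY
T/II-2 ? ·: X^TX^T|X^TX^t
T/III-1 un II-2×II-1: X^TX^t
T/III-2 aff ·: X^tY
T/III-3 un II-2×II-1: X^TX^t
T/III-4 ? II-2×II-1: X^TY|X^tY
T/IV-1 aff III-1×III-2: X^tY
T/IV-2 aff III-1×III-2: X^tX^t
⇒ T over [I-1,I-2,II-1,II-2,III-1,III-2,III-3,III-4,IV-1,IV-2]: 3 consistent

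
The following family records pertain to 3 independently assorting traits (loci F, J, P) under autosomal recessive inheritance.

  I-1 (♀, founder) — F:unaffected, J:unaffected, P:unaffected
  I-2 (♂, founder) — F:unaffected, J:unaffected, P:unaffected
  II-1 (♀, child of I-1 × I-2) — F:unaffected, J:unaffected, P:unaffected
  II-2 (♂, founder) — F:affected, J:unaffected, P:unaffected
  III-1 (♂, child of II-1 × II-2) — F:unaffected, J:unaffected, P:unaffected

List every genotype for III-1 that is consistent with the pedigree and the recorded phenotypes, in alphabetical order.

F/I-1 un ·: FF|Ff
F/I-2 un ·: FF|Ff
F/II-1 un I-1×I-2: FF|Ff
F/II-2 aff ·: ff
F/III-1 un II-1×II-2: Ff
⇒ F over [I-1,I-2,II-1,II-2,III-1]: 7 consistent
J/I-1 un ·: JJ|Jj
J/I-2 un ·: JJ|Jj
J/II-1 un I-1×I-2: JJ|Jj
J/II-2 un ·: JJ|Jj
J/III-1 un II-1×II-2: JJ|Jj
⇒ J over [I-1,I-2,II-1,II-2,III-1]: 24 consistent
P/I-1 un ·: PP|Pp
P/I-2 un ·: PP|Pp
P/II-1 un I-1×I-2: PP|Pp
P/II-2 un ·: PP|Pp
P/III-1 un II-1×II-2: PP|Pp
⇒ P over [I-1,I-2,II-1,II-2,III-1]: 24 consistent

III-1 ∈ {Ff JJ PP, Ff JJ Pp, Ff Jj PP, Ff Jj Pp}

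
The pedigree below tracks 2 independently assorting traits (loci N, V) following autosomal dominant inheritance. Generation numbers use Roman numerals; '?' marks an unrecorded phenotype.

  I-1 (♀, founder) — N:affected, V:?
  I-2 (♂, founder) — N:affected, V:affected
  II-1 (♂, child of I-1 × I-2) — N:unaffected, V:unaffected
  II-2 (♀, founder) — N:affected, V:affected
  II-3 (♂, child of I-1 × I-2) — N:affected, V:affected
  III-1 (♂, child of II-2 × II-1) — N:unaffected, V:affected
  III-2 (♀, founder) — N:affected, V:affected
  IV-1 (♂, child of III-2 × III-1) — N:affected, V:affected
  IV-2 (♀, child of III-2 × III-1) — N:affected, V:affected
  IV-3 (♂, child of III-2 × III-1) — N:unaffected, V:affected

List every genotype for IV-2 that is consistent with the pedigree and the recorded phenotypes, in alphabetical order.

N/I-1 aff ·: Nn
N/I-2 aff ·: Nn
N/II-1 un I-1×I-2: nn
N/II-2 aff ·: Nn
N/II-3 aff I-1×I-2: Nn|NN
N/III-1 un II-2×II-1: nn
N/III-2 aff ·: Nn
N/IV-1 aff III-2×III-1: Nn
N/IV-2 aff III-2×III-1: Nn
N/IV-3 un III-2×III-1: nn
⇒ N over [I-1,I-2,II-1,II-2,II-3,III-1,III-2,IV-1,IV-2,IV-3]: 2 consistent
V/I-1 ? ·: vv|Vv
V/I-2 aff ·: Vv
V/II-1 un I-1×I-2: vv
V/II-2 aff ·: Vv|VV
V/II-3 aff I-1×I-2: Vv|VV
V/III-1 aff II-2×II-1: Vv
V/III-2 aff ·: Vv|VV
V/IV-1 aff III-2×III-1: Vv|VV
V/IV-2 aff III-2×III-1: Vv|VV
V/IV-3 aff III-2×III-1: Vv|VV
⇒ V over [I-1,I-2,II-1,II-2,II-3,III-1,III-2,IV-1,IV-2,IV-3]: 96 consistent

IV-2 ∈ {Nn VV, Nn Vv}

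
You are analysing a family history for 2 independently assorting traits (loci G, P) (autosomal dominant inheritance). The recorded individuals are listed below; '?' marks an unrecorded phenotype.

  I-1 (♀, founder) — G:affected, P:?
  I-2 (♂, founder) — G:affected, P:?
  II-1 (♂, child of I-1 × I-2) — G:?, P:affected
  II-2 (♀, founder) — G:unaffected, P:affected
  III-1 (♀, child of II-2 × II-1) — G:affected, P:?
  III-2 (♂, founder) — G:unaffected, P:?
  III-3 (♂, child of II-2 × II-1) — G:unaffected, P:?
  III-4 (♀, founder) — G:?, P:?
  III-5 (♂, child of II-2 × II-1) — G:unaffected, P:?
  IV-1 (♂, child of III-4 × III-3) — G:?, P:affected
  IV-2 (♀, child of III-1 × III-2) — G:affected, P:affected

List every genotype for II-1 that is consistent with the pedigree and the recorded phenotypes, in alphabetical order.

G/I-1 aff ·: Gg|GG
G/I-2 aff ·: Gg|GG
G/II-1 ? I-1×I-2: Gg
G/II-2 un ·: gg
G/III-1 aff II-2×II-1: Gg
G/III-2 un ·: gg
G/III-3 un II-2×II-1: gg
G/III-4 ? ·: gg|Gg|GG
G/III-5 un II-2×II-1: gg
G/IV-1 ? III-4×III-3: gg|Gg
G/IV-2 aff III-1×III-2: Gg
⇒ G over [I-1,I-2,II-1,II-2,III-1,III-2,III-3,III-4,III-5,IV-1,IV-2]: 12 consistent
P/I-1 ? ·: pp|Pp|PP
P/I-2 ? ·: pp|Pp|PP
P/II-1 aff I-1×I-2: Pp|PP
P/II-2 aff ·: Pp|PP
P/III-1 ? II-2×II-1: pp|Pp|PP
P/III-2 ? ·: pp|Pp|PP
P/III-3 ? II-2×II-1: pp|Pp|PP
P/III-4 ? ·: pp|Pp|PP
P/III-5 ? II-2×II-1: pp|Pp|PP
P/IV-1 aff III-4×III-3: Pp|PP
P/IV-2 aff III-1×III-2: Pp|PP
⇒ P over [I-1,I-2,II-1,II-2,III-1,III-2,III-3,III-4,III-5,IV-1,IV-2]: 4387 consistent

II-1 ∈ {Gg PP, Gg Pp}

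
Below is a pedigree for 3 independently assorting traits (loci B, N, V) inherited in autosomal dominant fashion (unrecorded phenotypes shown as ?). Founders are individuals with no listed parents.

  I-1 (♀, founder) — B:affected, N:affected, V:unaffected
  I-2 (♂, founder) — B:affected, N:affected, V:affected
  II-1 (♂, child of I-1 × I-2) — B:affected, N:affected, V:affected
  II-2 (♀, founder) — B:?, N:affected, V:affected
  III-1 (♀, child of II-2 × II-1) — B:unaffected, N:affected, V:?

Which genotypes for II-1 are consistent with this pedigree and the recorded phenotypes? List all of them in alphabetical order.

B/I-1 aff ·: Bb|BB
B/I-2 aff ·: Bb|BB
B/II-1 aff I-1×I-2: Bb
B/II-2 ? ·: bb|Bb
B/III-1 un II-2×II-1: bb
⇒ B over [I-1,I-2,II-1,II-2,III-1]: 6 consistent
N/I-1 aff ·: Nn|NN
N/I-2 aff ·: Nn|NN
N/II-1 aff I-1×I-2: Nn|NN
N/II-2 aff ·: Nn|NN
N/III-1 aff II-2×II-1: Nn|NN
⇒ N over [I-1,I-2,II-1,II-2,III-1]: 24 consistent
V/I-1 un ·: vv
V/I-2 aff ·: Vv|VV
V/II-1 aff I-1×I-2: Vv
V/II-2 aff ·: Vv|VV
V/III-1 ? II-2×II-1: vv|Vv|VV
⇒ V over [I-1,I-2,II-1,II-2,III-1]: 10 consistent

II-1 ∈ {Bb NN Vv, Bb Nn Vv}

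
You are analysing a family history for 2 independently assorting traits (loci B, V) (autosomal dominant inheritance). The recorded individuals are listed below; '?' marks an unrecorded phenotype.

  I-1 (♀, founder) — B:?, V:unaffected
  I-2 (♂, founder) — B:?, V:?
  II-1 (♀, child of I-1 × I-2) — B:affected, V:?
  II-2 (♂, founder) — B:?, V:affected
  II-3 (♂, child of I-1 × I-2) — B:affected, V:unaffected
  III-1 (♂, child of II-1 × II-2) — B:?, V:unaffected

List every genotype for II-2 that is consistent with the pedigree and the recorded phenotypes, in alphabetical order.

B/I-1 ? ·: bb|Bb|BB
B/I-2 ? ·: bb|Bb|BB
B/II-1 aff I-1×I-2: Bb|BB
B/II-2 ? ·: bb|Bb|BB
B/II-3 aff I-1×I-2: Bb|BB
B/III-1 ? II-1×II-2: bb|Bb|BB
⇒ B over [I-1,I-2,II-1,II-2,II-3,III-1]: 98 consistent
V/I-1 un ·: vv
V/I-2 ? ·: vv|Vv
V/II-1 ? I-1×I-2: vv|Vv
V/II-2 aff ·: Vv
V/II-3 un I-1×I-2: vv
V/III-1 un II-1×II-2: vv
⇒ V over [I-1,I-2,II-1,II-2,II-3,III-1]: 3 consistent

II-2 ∈ {BB Vv, Bb Vv, bb Vv}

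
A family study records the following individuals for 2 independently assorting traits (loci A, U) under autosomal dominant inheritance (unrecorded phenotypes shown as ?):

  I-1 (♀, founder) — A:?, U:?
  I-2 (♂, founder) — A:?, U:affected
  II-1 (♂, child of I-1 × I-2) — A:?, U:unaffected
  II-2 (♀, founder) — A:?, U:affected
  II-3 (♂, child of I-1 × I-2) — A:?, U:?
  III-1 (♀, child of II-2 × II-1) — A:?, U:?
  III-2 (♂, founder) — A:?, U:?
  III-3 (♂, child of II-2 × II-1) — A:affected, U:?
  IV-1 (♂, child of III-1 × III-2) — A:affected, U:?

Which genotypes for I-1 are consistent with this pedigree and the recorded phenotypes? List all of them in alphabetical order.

A/I-1 ? ·: aa|Aa|AA
A/I-2 ? ·: aa|Aa|AA
A/II-1 ? I-1×I-2: aa|Aa|AA
A/II-2 ? ·: aa|Aa|AA
A/II-3 ? I-1×I-2: aa|Aa|AA
A/III-1 ? II-2×II-1: aa|Aa|AA
A/III-2 ? ·: aa|Aa|AA
A/III-3 aff II-2×II-1: Aa|AA
A/IV-1 aff III-1×III-2: Aa|AA
⇒ A over [I-1,I-2,II-1,II-2,II-3,III-1,III-2,III-3,IV-1]: 923 consistent
U/I-1 ? ·: uu|Uu
U/I-2 aff ·: Uu
U/II-1 un I-1×I-2: uu
U/II-2 aff ·: Uu|UU
U/II-3 ? I-1×I-2: uu|Uu|UU
U/III-1 ? II-2×II-1: uu|Uu
U/III-2 ? ·: uu|Uu|UU
U/III-3 ? II-2×II-1: uu|Uu
U/IV-1 ? III-1×III-2: uu|Uu|UU
⇒ U over [I-1,I-2,II-1,II-2,II-3,III-1,III-2,III-3,IV-1]: 145 consistent

I-1 ∈ {AA Uu, AA uu, Aa Uu, Aa uu, aa Uu, aa uu}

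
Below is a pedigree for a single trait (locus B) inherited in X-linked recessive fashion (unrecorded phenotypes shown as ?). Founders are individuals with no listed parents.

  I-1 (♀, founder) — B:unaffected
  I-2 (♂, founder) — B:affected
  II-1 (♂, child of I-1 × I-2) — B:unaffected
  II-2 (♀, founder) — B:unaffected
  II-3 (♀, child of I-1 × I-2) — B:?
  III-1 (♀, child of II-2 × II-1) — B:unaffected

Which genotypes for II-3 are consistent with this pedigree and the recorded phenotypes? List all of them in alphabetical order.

II-3 ∈ {X^BX^b, X^bX^b}

B/I-1 un ·: X^BX^B|X^BX^b
B/I-2 aff ·: X^bY
B/II-1 un I-1×I-2: X^BY
B/II-2 un ·: X^BX^B|X^BX^b
B/II-3 ? I-1×I-2: X^BX^b|X^bX^b
B/III-1 un II-2×II-1: X^BX^B|X^BX^b
⇒ B over [I-1,I-2,II-1,II-2,II-3,III-1]: 9 consistent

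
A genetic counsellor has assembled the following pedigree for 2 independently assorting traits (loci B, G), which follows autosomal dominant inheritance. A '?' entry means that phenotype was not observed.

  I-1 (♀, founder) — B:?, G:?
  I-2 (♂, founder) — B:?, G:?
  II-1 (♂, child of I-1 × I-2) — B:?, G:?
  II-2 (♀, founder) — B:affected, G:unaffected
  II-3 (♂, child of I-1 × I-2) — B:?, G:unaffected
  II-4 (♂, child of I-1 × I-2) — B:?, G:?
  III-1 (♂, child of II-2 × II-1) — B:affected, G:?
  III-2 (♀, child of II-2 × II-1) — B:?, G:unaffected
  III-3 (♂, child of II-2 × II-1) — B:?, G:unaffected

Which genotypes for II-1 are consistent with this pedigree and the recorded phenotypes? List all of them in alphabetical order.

B/I-1 ? ·: bb|Bb|BB
B/I-2 ? ·: bb|Bb|BB
B/II-1 ? I-1×I-2: bb|Bb|BB
B/II-2 aff ·: Bb|BB
B/II-3 ? I-1×I-2: bb|Bb|BB
B/II-4 ? I-1×I-2: bb|Bb|BB
B/III-1 aff II-2×II-1: Bb|BB
B/III-2 ? II-2×II-1: bb|Bb|BB
B/III-3 ? II-2×II-1: bb|Bb|BB
⇒ B over [I-1,I-2,II-1,II-2,II-3,II-4,III-1,III-2,III-3]: 954 consistent
G/I-1 ? ·: gg|Gg
G/I-2 ? ·: gg|Gg
G/II-1 ? I-1×I-2: gg|Gg
G/II-2 un ·: gg
G/II-3 un I-1×I-2: gg
G/II-4 ? I-1×I-2: gg|Gg|GG
G/III-1 ? II-2×II-1: gg|Gg
G/III-2 un II-2×II-1: gg
G/III-3 un II-2×II-1: gg
⇒ G over [I-1,I-2,II-1,II-2,II-3,II-4,III-1,III-2,III-3]: 22 consistent

II-1 ∈ {BB Gg, BB gg, Bb Gg, Bb gg, bb Gg, bb gg}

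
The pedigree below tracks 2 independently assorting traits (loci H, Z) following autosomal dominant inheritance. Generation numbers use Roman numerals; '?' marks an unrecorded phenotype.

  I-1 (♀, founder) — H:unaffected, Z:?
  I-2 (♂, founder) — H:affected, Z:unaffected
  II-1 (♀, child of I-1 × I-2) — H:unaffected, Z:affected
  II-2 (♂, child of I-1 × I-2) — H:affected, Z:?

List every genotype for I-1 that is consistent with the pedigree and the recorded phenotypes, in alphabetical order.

H/I-1 un ·: hh
H/I-2 aff ·: Hh
H/II-1 un I-1×I-2: hh
H/II-2 aff I-1×I-2: Hh
⇒ H over [I-1,I-2,II-1,II-2]: 1 consistent
Z/I-1 ? ·: Zz|ZZ
Z/I-2 un ·: zz
Z/II-1 aff I-1×I-2: Zz
Z/II-2 ? I-1×I-2: zz|Zz
⇒ Z over [I-1,I-2,II-1,II-2]: 3 consistent

I-1 ∈ {hh ZZ, hh Zz}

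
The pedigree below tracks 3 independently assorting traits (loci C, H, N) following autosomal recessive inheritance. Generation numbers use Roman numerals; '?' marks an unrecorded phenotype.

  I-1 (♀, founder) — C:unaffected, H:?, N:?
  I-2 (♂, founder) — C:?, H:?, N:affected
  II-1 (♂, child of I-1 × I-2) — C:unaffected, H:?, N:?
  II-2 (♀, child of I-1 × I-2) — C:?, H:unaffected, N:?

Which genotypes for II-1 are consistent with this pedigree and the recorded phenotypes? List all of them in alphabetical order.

C/I-1 un ·: CC|Cc
C/I-2 ? ·: CC|Cc|cc
C/II-1 un I-1×I-2: CC|Cc
C/II-2 ? I-1×I-2: CC|Cc|cc
⇒ C over [I-1,I-2,II-1,II-2]: 18 consistent
H/I-1 ? ·: HH|Hh|hh
H/I-2 ? ·: HH|Hh|hh
H/II-1 ? I-1×I-2: HH|Hh|hh
H/II-2 un I-1×I-2: HH|Hh
⇒ H over [I-1,I-2,II-1,II-2]: 21 consistent
N/I-1 ? ·: NN|Nn|nn
N/I-2 aff ·: nn
N/II-1 ? I-1×I-2: Nn|nn
N/II-2 ? I-1×I-2: Nn|nn
⇒ N over [I-1,I-2,II-1,II-2]: 6 consistent

II-1 ∈ {CC HH Nn, CC HH nn, CC Hh Nn, CC Hh nn, CC hh Nn, CC hh nn, Cc HH Nn, Cc HH nn, Cc Hh Nn, Cc Hh nn, Cc hh Nn, Cc hh nn}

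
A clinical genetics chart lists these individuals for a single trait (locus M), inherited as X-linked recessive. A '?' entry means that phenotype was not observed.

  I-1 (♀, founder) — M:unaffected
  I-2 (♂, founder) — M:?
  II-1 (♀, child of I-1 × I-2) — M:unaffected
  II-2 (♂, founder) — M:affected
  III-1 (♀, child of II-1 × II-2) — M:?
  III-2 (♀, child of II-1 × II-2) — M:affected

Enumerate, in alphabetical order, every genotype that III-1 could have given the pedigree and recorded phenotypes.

M/I-1 un ·: X^MX^M|X^MX^m
M/I-2 ? ·: X^MY|X^mY
M/II-1 un I-1×I-2: X^MX^m
M/II-2 aff ·: X^mY
M/III-1 ? II-1×II-2: X^MX^m|X^mX^m
M/III-2 aff II-1×II-2: X^mX^m
⇒ M over [I-1,I-2,II-1,II-2,III-1,III-2]: 6 consistent

III-1 ∈ {X^MX^m, X^mX^m}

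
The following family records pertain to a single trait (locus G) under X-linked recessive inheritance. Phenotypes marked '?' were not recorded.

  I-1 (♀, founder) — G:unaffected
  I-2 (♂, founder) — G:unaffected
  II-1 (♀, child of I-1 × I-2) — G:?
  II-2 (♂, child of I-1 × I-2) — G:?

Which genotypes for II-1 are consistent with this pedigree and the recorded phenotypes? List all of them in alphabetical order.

G/I-1 un ·: X^GX^G|X^GX^g
G/I-2 un ·: X^GY
G/II-1 ? I-1×I-2: X^GX^G|X^GX^g
G/II-2 ? I-1×I-2: X^GY|X^gY
⇒ G over [I-1,I-2,II-1,II-2]: 5 consistent

II-1 ∈ {X^GX^G, X^GX^g}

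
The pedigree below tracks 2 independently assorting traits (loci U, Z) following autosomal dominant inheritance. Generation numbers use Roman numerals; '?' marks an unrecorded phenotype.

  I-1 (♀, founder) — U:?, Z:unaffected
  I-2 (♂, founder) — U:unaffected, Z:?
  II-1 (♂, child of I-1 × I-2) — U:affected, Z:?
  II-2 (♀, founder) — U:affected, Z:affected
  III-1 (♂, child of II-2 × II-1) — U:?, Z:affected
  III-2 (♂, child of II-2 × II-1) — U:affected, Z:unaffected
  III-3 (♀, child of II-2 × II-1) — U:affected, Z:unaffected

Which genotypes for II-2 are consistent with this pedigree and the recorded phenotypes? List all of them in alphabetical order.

II-2 ∈ {UU Zz, Uu Zz}

U/I-1 ? ·: Uu|UU
U/I-2 un ·: uu
U/II-1 aff I-1×I-2: Uu
U/II-2 aff ·: Uu|UU
U/III-1 ? II-2×II-1: uu|Uu|UU
U/III-2 aff II-2×II-1: Uu|UU
U/III-3 aff II-2×II-1: Uu|UU
⇒ U over [I-1,I-2,II-1,II-2,III-1,III-2,III-3]: 40 consistent
Z/I-1 un ·: zz
Z/I-2 ? ·: zz|Zz|ZZ
Z/II-1 ? I-1×I-2: zz|Zz
Z/II-2 aff ·: Zz
Z/III-1 aff II-2×II-1: Zz|ZZ
Z/III-2 un II-2×II-1: zz
Z/III-3 un II-2×II-1: zz
⇒ Z over [I-1,I-2,II-1,II-2,III-1,III-2,III-3]: 6 consistent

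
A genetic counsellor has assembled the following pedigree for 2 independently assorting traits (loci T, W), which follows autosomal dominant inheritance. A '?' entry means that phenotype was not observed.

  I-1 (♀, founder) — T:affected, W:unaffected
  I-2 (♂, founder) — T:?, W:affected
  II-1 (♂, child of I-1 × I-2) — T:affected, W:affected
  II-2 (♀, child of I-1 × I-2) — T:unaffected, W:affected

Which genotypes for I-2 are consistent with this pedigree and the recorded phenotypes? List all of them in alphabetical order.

I-2 ∈ {Tt WW, Tt Ww, tt WW, tt Ww}

T/I-1 aff ·: Tt
T/I-2 ? ·: tt|Tt
T/II-1 aff I-1×I-2: Tt|TT
T/II-2 un I-1×I-2: tt
⇒ T over [I-1,I-2,II-1,II-2]: 3 consistent
W/I-1 un ·: ww
W/I-2 aff ·: Ww|WW
W/II-1 aff I-1×I-2: Ww
W/II-2 aff I-1×I-2: Ww
⇒ W over [I-1,I-2,II-1,II-2]: 2 consistent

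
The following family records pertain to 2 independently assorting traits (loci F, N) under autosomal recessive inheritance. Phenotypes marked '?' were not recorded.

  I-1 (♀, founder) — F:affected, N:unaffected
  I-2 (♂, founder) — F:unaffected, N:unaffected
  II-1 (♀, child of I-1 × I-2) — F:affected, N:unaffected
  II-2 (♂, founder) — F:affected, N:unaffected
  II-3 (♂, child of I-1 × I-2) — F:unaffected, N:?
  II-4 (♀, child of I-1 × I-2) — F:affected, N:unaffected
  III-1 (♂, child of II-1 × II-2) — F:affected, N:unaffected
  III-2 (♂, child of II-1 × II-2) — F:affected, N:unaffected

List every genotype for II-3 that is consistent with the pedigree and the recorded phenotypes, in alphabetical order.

II-3 ∈ {Ff NN, Ff Nn, Ff nn}

F/I-1 aff ·: ff
F/I-2 un ·: Ff
F/II-1 aff I-1×I-2: ff
F/II-2 aff ·: ff
F/II-3 un I-1×I-2: Ff
F/II-4 aff I-1×I-2: ff
F/III-1 aff II-1×II-2: ff
F/III-2 aff II-1×II-2: ff
⇒ F over [I-1,I-2,II-1,II-2,II-3,II-4,III-1,III-2]: 1 consistent
N/I-1 un ·: NN|Nn
N/I-2 un ·: NN|Nn
N/II-1 un I-1×I-2: NN|Nn
N/II-2 un ·: NN|Nn
N/II-3 ? I-1×I-2: NN|Nn|nn
N/II-4 un I-1×I-2: NN|Nn
N/III-1 un II-1×II-2: NN|Nn
N/III-2 un II-1×II-2: NN|Nn
⇒ N over [I-1,I-2,II-1,II-2,II-3,II-4,III-1,III-2]: 187 consistent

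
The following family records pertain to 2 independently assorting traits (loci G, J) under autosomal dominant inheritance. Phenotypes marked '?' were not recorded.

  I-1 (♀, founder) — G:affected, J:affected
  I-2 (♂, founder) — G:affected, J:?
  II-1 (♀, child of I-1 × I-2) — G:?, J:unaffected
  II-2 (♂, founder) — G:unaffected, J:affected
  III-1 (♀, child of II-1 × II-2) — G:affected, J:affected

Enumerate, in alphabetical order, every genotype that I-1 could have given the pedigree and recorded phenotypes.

I-1 ∈ {GG Jj, Gg Jj}

G/I-1 aff ·: Gg|GG
G/I-2 aff ·: Gg|GG
G/II-1 ? I-1×I-2: Gg|GG
G/II-2 un ·: gg
G/III-1 aff II-1×II-2: Gg
⇒ G over [I-1,I-2,II-1,II-2,III-1]: 7 consistent
J/I-1 aff ·: Jj
J/I-2 ? ·: jj|Jj
J/II-1 un I-1×I-2: jj
J/II-2 aff ·: Jj|JJ
J/III-1 aff II-1×II-2: Jj
⇒ J over [I-1,I-2,II-1,II-2,III-1]: 4 consistent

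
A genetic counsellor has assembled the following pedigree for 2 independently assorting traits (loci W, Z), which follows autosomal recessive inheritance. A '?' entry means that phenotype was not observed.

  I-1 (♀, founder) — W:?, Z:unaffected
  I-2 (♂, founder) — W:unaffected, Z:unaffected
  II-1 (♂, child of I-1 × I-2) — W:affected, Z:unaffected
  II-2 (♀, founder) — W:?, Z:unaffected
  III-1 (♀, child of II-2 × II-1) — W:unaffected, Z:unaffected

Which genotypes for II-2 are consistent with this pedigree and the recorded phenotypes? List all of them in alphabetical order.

W/I-1 ? ·: Ww|ww
W/I-2 un ·: Ww
W/II-1 aff I-1×I-2: ww
W/II-2 ? ·: WW|Ww
W/III-1 un II-2×II-1: Ww
⇒ W over [I-1,I-2,II-1,II-2,III-1]: 4 consistent
Z/I-1 un ·: ZZ|Zz
Z/I-2 un ·: ZZ|Zz
Z/II-1 un I-1×I-2: ZZ|Zz
Z/II-2 un ·: ZZ|Zz
Z/III-1 un II-2×II-1: ZZ|Zz
⇒ Z over [I-1,I-2,II-1,II-2,III-1]: 24 consistent

II-2 ∈ {WW ZZ, WW Zz, Ww ZZ, Ww Zz}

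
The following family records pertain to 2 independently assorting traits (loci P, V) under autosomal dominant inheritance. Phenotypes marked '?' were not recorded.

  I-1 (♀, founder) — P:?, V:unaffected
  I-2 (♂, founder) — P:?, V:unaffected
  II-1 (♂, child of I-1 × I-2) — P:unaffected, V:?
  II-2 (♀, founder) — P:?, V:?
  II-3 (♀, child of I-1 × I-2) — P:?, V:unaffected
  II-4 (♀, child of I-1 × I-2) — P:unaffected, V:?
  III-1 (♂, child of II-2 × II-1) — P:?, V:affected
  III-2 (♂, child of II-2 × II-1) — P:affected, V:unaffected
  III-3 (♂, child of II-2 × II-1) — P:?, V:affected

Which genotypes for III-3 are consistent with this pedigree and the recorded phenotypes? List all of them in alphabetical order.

P/I-1 ? ·: pp|Pp
P/I-2 ? ·: pp|Pp
P/II-1 un I-1×I-2: pp
P/II-2 ? ·: Pp|PP
P/II-3 ? I-1×I-2: pp|Pp|PP
P/II-4 un I-1×I-2: pp
P/III-1 ? II-2×II-1: pp|Pp
P/III-2 aff II-2×II-1: Pp
P/III-3 ? II-2×II-1: pp|Pp
⇒ P over [I-1,I-2,II-1,II-2,II-3,II-4,III-1,III-2,III-3]: 40 consistent
V/I-1 un ·: vv
V/I-2 un ·: vv
V/II-1 ? I-1×I-2: vv
V/II-2 ? ·: Vv
V/II-3 un I-1×I-2: vv
V/II-4 ? I-1×I-2: vv
V/III-1 aff II-2×II-1: Vv
V/III-2 un II-2×II-1: vv
V/III-3 aff II-2×II-1: Vv
⇒ V over [I-1,I-2,II-1,II-2,II-3,II-4,III-1,III-2,III-3]: 1 consistent

III-3 ∈ {Pp Vv, pp Vv}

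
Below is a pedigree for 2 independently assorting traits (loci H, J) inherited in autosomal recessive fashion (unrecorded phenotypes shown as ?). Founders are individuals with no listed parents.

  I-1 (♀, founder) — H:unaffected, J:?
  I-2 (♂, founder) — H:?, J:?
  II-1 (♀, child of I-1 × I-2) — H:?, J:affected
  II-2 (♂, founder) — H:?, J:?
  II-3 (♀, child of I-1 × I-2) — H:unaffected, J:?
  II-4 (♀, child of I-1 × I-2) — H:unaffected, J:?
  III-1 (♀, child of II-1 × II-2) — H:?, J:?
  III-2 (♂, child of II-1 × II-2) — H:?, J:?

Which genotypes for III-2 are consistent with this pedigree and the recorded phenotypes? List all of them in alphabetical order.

H/I-1 un ·: HH|Hh
H/I-2 ? ·: HH|Hh|hh
H/II-1 ? I-1×I-2: HH|Hh|hh
H/II-2 ? ·: HH|Hh|hh
H/II-3 un I-1×I-2: HH|Hh
H/II-4 un I-1×I-2: HH|Hh
H/III-1 ? II-1×II-2: HH|Hh|hh
H/III-2 ? II-1×II-2: HH|Hh|hh
⇒ H over [I-1,I-2,II-1,II-2,II-3,II-4,III-1,III-2]: 346 consistent
J/I-1 ? ·: Jj|jj
J/I-2 ? ·: Jj|jj
J/II-1 aff I-1×I-2: jj
J/II-2 ? ·: JJ|Jj|jj
J/II-3 ? I-1×I-2: JJ|Jj|jj
J/II-4 ? I-1×I-2: JJ|Jj|jj
J/III-1 ? II-1×II-2: Jj|jj
J/III-2 ? II-1×II-2: Jj|jj
⇒ J over [I-1,I-2,II-1,II-2,II-3,II-4,III-1,III-2]: 108 consistent

III-2 ∈ {HH Jj, HH jj, Hh Jj, Hh jj, hh Jj, hh jj}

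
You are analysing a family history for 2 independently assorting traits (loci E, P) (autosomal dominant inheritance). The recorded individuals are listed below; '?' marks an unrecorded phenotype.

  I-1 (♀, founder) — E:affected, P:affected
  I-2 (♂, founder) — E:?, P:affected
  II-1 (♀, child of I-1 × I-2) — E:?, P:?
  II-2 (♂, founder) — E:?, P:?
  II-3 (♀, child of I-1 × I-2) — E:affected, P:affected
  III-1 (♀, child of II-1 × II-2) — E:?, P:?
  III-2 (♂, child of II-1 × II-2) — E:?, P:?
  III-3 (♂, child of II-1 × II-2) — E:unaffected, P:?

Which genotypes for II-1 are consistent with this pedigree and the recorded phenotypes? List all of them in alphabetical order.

II-1 ∈ {Ee PP, Ee Pp, Ee pp, ee PP, ee Pp, ee pp}

E/I-1 aff ·: Ee|EE
E/I-2 ? ·: ee|Ee|EE
E/II-1 ? I-1×I-2: ee|Ee
E/II-2 ? ·: ee|Ee
E/II-3 aff I-1×I-2: Ee|EE
E/III-1 ? II-1×II-2: ee|Ee|EE
E/III-2 ? II-1×II-2: ee|Ee|EE
E/III-3 un II-1×II-2: ee
⇒ E over [I-1,I-2,II-1,II-2,II-3,III-1,III-2,III-3]: 119 consistent
P/I-1 aff ·: Pp|PP
P/I-2 aff ·: Pp|PP
P/II-1 ? I-1×I-2: pp|Pp|PP
P/II-2 ? ·: pp|Pp|PP
P/II-3 aff I-1×I-2: Pp|PP
P/III-1 ? II-1×II-2: pp|Pp|PP
P/III-2 ? II-1×II-2: pp|Pp|PP
P/III-3 ? II-1×II-2: pp|Pp|PP
⇒ P over [I-1,I-2,II-1,II-2,II-3,III-1,III-2,III-3]: 348 consistent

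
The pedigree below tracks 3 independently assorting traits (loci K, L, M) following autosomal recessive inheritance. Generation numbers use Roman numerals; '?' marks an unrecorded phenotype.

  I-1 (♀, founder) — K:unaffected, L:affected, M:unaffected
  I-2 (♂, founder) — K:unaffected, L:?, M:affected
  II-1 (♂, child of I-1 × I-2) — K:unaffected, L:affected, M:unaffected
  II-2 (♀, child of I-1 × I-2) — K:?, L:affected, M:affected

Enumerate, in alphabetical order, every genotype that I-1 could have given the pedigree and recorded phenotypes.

K/I-1 un ·: KK|Kk
K/I-2 un ·: KK|Kk
K/II-1 un I-1×I-2: KK|Kk
K/II-2 ? I-1×I-2: KK|Kk|kk
⇒ K over [I-1,I-2,II-1,II-2]: 15 consistent
L/I-1 aff ·: ll
L/I-2 ? ·: Ll|ll
L/II-1 aff I-1×I-2: ll
L/II-2 aff I-1×I-2: ll
⇒ L over [I-1,I-2,II-1,II-2]: 2 consistent
M/I-1 un ·: Mm
M/I-2 aff ·: mm
M/II-1 un I-1×I-2: Mm
M/II-2 aff I-1×I-2: mm
⇒ M over [I-1,I-2,II-1,II-2]: 1 consistent

I-1 ∈ {KK ll Mm, Kk ll Mm}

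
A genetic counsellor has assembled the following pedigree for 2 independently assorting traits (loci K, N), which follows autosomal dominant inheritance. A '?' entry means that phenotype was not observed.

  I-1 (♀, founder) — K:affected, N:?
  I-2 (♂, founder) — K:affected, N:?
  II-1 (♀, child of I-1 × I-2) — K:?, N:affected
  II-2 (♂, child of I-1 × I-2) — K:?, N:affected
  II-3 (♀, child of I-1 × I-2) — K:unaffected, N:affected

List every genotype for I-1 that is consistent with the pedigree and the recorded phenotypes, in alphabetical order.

I-1 ∈ {Kk NN, Kk Nn, Kk nn}

K/I-1 aff ·: Kk
K/I-2 aff ·: Kk
K/II-1 ? I-1×I-2: kk|Kk|KK
K/II-2 ? I-1×I-2: kk|Kk|KK
K/II-3 un I-1×I-2: kk
⇒ K over [I-1,I-2,II-1,II-2,II-3]: 9 consistent
N/I-1 ? ·: nn|Nn|NN
N/I-2 ? ·: nn|Nn|NN
N/II-1 aff I-1×I-2: Nn|NN
N/II-2 aff I-1×I-2: Nn|NN
N/II-3 aff I-1×I-2: Nn|NN
⇒ N over [I-1,I-2,II-1,II-2,II-3]: 29 consistent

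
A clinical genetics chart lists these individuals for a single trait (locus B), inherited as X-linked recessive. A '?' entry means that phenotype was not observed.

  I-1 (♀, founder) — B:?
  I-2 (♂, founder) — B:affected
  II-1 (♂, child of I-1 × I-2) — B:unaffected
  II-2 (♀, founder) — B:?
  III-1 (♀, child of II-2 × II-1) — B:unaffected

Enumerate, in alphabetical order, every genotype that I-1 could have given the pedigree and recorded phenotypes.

B/I-1 ? ·: X^BX^B|X^BX^b
B/I-2 aff ·: X^bY
B/II-1 un I-1×I-2: X^BY
B/II-2 ? ·: X^BX^B|X^BX^b|X^bX^b
B/III-1 un II-2×II-1: X^BX^B|X^BX^b
⇒ B over [I-1,I-2,II-1,II-2,III-1]: 8 consistent

I-1 ∈ {X^BX^B, X^BX^b}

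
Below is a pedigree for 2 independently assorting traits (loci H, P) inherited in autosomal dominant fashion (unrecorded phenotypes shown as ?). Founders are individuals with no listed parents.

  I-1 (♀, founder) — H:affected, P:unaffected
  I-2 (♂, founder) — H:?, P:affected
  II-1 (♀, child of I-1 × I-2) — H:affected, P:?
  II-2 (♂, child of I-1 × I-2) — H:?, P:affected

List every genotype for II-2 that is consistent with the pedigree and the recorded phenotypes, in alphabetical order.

H/I-1 aff ·: Hh|HH
H/I-2 ? ·: hh|Hh|HH
H/II-1 aff I-1×I-2: Hh|HH
H/II-2 ? I-1×I-2: hh|Hh|HH
⇒ H over [I-1,I-2,II-1,II-2]: 18 consistent
P/I-1 un ·: pp
P/I-2 aff ·: Pp|PP
P/II-1 ? I-1×I-2: pp|Pp
P/II-2 aff I-1×I-2: Pp
⇒ P over [I-1,I-2,II-1,II-2]: 3 consistent

II-2 ∈ {HH Pp, Hh Pp, hh Pp}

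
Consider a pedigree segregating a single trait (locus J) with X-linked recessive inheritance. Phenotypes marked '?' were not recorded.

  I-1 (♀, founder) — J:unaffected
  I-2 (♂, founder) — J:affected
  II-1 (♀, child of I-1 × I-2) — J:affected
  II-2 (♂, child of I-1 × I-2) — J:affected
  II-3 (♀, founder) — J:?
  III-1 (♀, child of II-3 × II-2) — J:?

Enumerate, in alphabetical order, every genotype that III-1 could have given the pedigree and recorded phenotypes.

III-1 ∈ {X^JX^j, X^jX^j}

J/I-1 un ·: X^JX^j
J/I-2 aff ·: X^jY
J/II-1 aff I-1×I-2: X^jX^j
J/II-2 aff I-1×I-2: X^jY
J/II-3 ? ·: X^JX^J|X^JX^j|X^jX^j
J/III-1 ? II-3×II-2: X^JX^j|X^jX^j
⇒ J over [I-1,I-2,II-1,II-2,II-3,III-1]: 4 consistent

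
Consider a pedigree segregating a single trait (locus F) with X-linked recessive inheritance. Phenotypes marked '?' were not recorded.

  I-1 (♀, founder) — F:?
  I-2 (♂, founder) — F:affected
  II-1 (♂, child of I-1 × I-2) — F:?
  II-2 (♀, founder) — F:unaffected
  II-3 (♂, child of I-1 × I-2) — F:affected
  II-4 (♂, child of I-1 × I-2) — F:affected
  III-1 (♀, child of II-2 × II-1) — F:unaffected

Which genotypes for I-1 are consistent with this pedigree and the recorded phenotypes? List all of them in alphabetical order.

F/I-1 ? ·: X^FX^f|X^fX^f
F/I-2 aff ·: X^fY
F/II-1 ? I-1×I-2: X^FY|X^fY
F/II-2 un ·: X^FX^F|X^FX^f
F/II-3 aff I-1×I-2: X^fY
F/II-4 aff I-1×I-2: X^fY
F/III-1 un II-2×II-1: X^FX^F|X^FX^f
⇒ F over [I-1,I-2,II-1,II-2,II-3,II-4,III-1]: 7 consistent

I-1 ∈ {X^FX^f, X^fX^f}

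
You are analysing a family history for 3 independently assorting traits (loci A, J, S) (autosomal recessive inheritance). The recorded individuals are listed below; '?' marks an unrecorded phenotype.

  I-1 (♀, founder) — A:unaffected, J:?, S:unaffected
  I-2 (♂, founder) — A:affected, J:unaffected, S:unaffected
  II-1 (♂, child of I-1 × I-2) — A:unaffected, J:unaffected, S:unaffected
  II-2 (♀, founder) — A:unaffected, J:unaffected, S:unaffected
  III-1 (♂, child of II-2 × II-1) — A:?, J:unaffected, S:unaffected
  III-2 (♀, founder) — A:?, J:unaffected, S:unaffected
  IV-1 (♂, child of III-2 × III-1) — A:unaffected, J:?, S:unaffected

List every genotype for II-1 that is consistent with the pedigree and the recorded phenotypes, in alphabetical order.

II-1 ∈ {Aa JJ SS, Aa JJ Ss, Aa Jj SS, Aa Jj Ss}

A/I-1 un ·: AA|Aa
A/I-2 aff ·: aa
A/II-1 un I-1×I-2: Aa
A/II-2 un ·: AA|Aa
A/III-1 ? II-2×II-1: AA|Aa|aa
A/III-2 ? ·: AA|Aa|aa
A/IV-1 un III-2×III-1: AA|Aa
⇒ A over [I-1,I-2,II-1,II-2,III-1,III-2,IV-1]: 40 consistent
J/I-1 ? ·: JJ|Jj|jj
J/I-2 un ·: JJ|Jj
J/II-1 un I-1×I-2: JJ|Jj
J/II-2 un ·: JJ|Jj
J/III-1 un II-2×II-1: JJ|Jj
J/III-2 un ·: JJ|Jj
J/IV-1 ? III-2×III-1: JJ|Jj|jj
⇒ J over [I-1,I-2,II-1,II-2,III-1,III-2,IV-1]: 124 consistent
S/I-1 un ·: SS|Ss
S/I-2 un ·: SS|Ss
S/II-1 un I-1×I-2: SS|Ss
S/II-2 un ·: SS|Ss
S/III-1 un II-2×II-1: SS|Ss
S/III-2 un ·: SS|Ss
S/IV-1 un III-2×III-1: SS|Ss
⇒ S over [I-1,I-2,II-1,II-2,III-1,III-2,IV-1]: 82 consistent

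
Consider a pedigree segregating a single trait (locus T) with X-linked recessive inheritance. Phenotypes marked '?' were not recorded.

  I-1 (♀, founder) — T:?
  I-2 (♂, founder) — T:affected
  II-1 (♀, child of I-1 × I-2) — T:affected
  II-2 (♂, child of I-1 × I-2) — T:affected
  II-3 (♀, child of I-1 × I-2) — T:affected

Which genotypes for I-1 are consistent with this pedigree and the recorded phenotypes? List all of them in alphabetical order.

I-1 ∈ {X^TX^t, X^tX^t}

T/I-1 ? ·: X^TX^t|X^tX^t
T/I-2 aff ·: X^tY
T/II-1 aff I-1×I-2: X^tX^t
T/II-2 aff I-1×I-2: X^tY
T/II-3 aff I-1×I-2: X^tX^t
⇒ T over [I-1,I-2,II-1,II-2,II-3]: 2 consistent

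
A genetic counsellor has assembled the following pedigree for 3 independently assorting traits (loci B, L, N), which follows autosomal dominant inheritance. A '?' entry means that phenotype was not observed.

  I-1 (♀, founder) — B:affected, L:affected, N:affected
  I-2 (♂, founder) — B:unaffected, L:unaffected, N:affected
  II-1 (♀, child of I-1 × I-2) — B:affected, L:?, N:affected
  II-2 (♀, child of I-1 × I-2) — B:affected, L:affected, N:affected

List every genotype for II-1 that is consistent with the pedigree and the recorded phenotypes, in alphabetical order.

B/I-1 aff ·: Bb|BB
B/I-2 un ·: bb
B/II-1 aff I-1×I-2: Bb
B/II-2 aff I-1×I-2: Bb
⇒ B over [I-1,I-2,II-1,II-2]: 2 consistent
L/I-1 aff ·: Ll|LL
L/I-2 un ·: ll
L/II-1 ? I-1×I-2: ll|Ll
L/II-2 aff I-1×I-2: Ll
⇒ L over [I-1,I-2,II-1,II-2]: 3 consistent
N/I-1 aff ·: Nn|NN
N/I-2 aff ·: Nn|NN
N/II-1 aff I-1×I-2: Nn|NN
N/II-2 aff I-1×I-2: Nn|NN
⇒ N over [I-1,I-2,II-1,II-2]: 13 consistent

II-1 ∈ {Bb Ll NN, Bb Ll Nn, Bb ll NN, Bb ll Nn}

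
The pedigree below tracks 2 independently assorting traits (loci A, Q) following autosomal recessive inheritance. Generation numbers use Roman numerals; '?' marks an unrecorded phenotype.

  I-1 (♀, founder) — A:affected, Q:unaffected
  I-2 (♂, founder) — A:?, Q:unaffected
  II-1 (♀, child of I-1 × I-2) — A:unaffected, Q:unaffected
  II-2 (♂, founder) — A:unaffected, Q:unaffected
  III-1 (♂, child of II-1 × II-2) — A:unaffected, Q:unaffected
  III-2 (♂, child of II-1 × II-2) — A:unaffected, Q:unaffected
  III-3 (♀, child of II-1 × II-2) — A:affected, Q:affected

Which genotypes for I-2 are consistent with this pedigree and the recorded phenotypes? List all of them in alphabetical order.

A/I-1 aff ·: aa
A/I-2 ? ·: AA|Aa
A/II-1 un I-1×I-2: Aa
A/II-2 un ·: Aa
A/III-1 un II-1×II-2: AA|Aa
A/III-2 un II-1×II-2: AA|Aa
A/III-3 aff II-1×II-2: aa
⇒ A over [I-1,I-2,II-1,II-2,III-1,III-2,III-3]: 8 consistent
Q/I-1 un ·: QQ|Qq
Q/I-2 un ·: QQ|Qq
Q/II-1 un I-1×I-2: Qq
Q/II-2 un ·: Qq
Q/III-1 un II-1×II-2: QQ|Qq
Q/III-2 un II-1×II-2: QQ|Qq
Q/III-3 aff II-1×II-2: qq
⇒ Q over [I-1,I-2,II-1,II-2,III-1,III-2,III-3]: 12 consistent

I-2 ∈ {AA QQ, AA Qq, Aa QQ, Aa Qq}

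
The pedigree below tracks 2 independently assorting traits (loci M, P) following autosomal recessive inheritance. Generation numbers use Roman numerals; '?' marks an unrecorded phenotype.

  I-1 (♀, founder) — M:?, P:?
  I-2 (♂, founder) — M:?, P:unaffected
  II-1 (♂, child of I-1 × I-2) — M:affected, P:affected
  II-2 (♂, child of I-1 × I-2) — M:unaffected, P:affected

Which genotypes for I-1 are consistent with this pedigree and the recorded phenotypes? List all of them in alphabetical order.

I-1 ∈ {Mm Pp, Mm pp, mm Pp, mm pp}

M/I-1 ? ·: Mm|mm
M/I-2 ? ·: Mm|mm
M/II-1 aff I-1×I-2: mm
M/II-2 un I-1×I-2: MM|Mm
⇒ M over [I-1,I-2,II-1,II-2]: 4 consistent
P/I-1 ? ·: Pp|pp
P/I-2 un ·: Pp
P/II-1 aff I-1×I-2: pp
P/II-2 aff I-1×I-2: pp
⇒ P over [I-1,I-2,II-1,II-2]: 2 consistent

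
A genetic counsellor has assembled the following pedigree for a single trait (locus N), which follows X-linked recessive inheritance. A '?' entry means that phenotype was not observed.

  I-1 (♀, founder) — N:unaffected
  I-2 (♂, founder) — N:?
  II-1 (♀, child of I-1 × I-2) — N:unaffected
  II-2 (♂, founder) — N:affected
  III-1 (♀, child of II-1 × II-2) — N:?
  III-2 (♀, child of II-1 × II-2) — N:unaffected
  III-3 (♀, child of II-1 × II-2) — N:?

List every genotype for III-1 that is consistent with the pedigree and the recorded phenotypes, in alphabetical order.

N/I-1 un ·: X^NX^N|X^NX^n
N/I-2 ? ·: X^NY|X^nY
N/II-1 un I-1×I-2: X^NX^N|X^NX^n
N/II-2 aff ·: X^nY
N/III-1 ? II-1×II-2: X^NX^n|X^nX^n
N/III-2 un II-1×II-2: X^NX^n
N/III-3 ? II-1×II-2: X^NX^n|X^nX^n
⇒ N over [I-1,I-2,II-1,II-2,III-1,III-2,III-3]: 14 consistent

III-1 ∈ {X^NX^n, X^nX^n}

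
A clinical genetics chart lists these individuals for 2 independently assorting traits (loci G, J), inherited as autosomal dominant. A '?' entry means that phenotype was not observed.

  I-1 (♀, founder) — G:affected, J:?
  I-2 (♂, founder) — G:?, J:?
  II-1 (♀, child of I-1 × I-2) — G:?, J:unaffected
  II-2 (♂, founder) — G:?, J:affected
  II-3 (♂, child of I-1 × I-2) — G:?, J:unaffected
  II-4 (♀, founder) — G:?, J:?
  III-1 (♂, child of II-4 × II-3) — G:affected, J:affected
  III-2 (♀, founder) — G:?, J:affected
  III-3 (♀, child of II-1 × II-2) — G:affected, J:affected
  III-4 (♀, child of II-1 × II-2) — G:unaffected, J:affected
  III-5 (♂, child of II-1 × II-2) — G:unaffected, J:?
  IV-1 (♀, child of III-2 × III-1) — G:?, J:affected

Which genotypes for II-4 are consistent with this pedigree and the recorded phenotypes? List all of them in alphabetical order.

G/I-1 aff ·: Gg|GG
G/I-2 ? ·: gg|Gg|GG
G/II-1 ? I-1×I-2: gg|Gg
G/II-2 ? ·: gg|Gg
G/II-3 ? I-1×I-2: gg|Gg|GG
G/II-4 ? ·: gg|Gg|GG
G/III-1 aff II-4×II-3: Gg|GG
G/III-2 ? ·: gg|Gg|GG
G/III-3 aff II-1×II-2: Gg|GG
G/III-4 un II-1×II-2: gg
G/III-5 un II-1×II-2: gg
G/IV-1 ? III-2×III-1: gg|Gg|GG
⇒ G over [I-1,I-2,II-1,II-2,II-3,II-4,III-1,III-2,III-3,III-4,III-5,IV-1]: 825 consistent
J/I-1 ? ·: jj|Jj
J/I-2 ? ·: jj|Jj
J/II-1 un I-1×I-2: jj
J/II-2 aff ·: Jj|JJ
J/II-3 un I-1×I-2: jj
J/II-4 ? ·: Jj|JJ
J/III-1 aff II-4×II-3: Jj
J/III-2 aff ·: Jj|JJ
J/III-3 aff II-1×II-2: Jj
J/III-4 aff II-1×II-2: Jj
J/III-5 ? II-1×II-2: jj|Jj
J/IV-1 aff III-2×III-1: Jj|JJ
⇒ J over [I-1,I-2,II-1,II-2,II-3,II-4,III-1,III-2,III-3,III-4,III-5,IV-1]: 96 consistent

II-4 ∈ {GG JJ, GG Jj, Gg JJ, Gg Jj, gg JJ, gg Jj}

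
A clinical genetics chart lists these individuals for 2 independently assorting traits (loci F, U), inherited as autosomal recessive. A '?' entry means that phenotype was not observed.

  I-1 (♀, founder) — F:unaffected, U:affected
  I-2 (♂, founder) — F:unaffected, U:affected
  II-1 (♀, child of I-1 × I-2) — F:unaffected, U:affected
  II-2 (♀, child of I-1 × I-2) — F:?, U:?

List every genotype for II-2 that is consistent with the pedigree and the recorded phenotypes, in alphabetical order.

II-2 ∈ {FF uu, Ff uu, ff uu}

F/I-1 un ·: FF|Ff
F/I-2 un ·: FF|Ff
F/II-1 un I-1×I-2: FF|Ff
F/II-2 ? I-1×I-2: FF|Ff|ff
⇒ F over [I-1,I-2,II-1,II-2]: 15 consistent
U/I-1 aff ·: uu
U/I-2 aff ·: uu
U/II-1 aff I-1×I-2: uu
U/II-2 ? I-1×I-2: uu
⇒ U over [I-1,I-2,II-1,II-2]: 1 consistent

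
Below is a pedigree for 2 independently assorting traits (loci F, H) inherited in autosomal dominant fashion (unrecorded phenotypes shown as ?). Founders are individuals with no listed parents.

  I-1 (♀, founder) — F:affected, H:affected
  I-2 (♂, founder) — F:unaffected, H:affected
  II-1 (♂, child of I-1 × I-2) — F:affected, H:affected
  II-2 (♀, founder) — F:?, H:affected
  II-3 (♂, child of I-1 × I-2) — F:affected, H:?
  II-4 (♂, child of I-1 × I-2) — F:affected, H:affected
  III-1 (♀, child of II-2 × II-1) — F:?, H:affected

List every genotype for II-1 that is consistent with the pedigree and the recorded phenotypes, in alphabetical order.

F/I-1 aff ·: Ff|FF
F/I-2 un ·: ff
F/II-1 aff I-1×I-2: Ff
F/II-2 ? ·: ff|Ff|FF
F/II-3 aff I-1×I-2: Ff
F/II-4 aff I-1×I-2: Ff
F/III-1 ? II-2×II-1: ff|Ff|FF
⇒ F over [I-1,I-2,II-1,II-2,II-3,II-4,III-1]: 14 consistent
H/I-1 aff ·: Hh|HH
H/I-2 aff ·: Hh|HH
H/II-1 aff I-1×I-2: Hh|HH
H/II-2 aff ·: Hh|HH
H/II-3 ? I-1×I-2: hh|Hh|HH
H/II-4 aff I-1×I-2: Hh|HH
H/III-1 aff II-2×II-1: Hh|HH
⇒ H over [I-1,I-2,II-1,II-2,II-3,II-4,III-1]: 101 consistent

II-1 ∈ {Ff HH, Ff Hh}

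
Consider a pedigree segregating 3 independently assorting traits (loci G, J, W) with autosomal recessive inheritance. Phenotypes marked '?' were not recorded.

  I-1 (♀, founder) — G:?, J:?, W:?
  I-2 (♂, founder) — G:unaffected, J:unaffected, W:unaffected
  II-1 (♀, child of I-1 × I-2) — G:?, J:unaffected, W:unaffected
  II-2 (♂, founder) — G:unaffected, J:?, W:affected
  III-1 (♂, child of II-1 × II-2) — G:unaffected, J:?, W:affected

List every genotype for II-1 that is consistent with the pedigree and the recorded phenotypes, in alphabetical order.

II-1 ∈ {GG JJ Ww, GG Jj Ww, Gg JJ Ww, Gg Jj Ww, gg JJ Ww, gg Jj Ww}

G/I-1 ? ·: GG|Gg|gg
G/I-2 un ·: GG|Gg
G/II-1 ? I-1×I-2: GG|Gg|gg
G/II-2 un ·: GG|Gg
G/III-1 un II-1×II-2: GG|Gg
⇒ G over [I-1,I-2,II-1,II-2,III-1]: 36 consistent
J/I-1 ? ·: JJ|Jj|jj
J/I-2 un ·: JJ|Jj
J/II-1 un I-1×I-2: JJ|Jj
J/II-2 ? ·: JJ|Jj|jj
J/III-1 ? II-1×II-2: JJ|Jj|jj
⇒ J over [I-1,I-2,II-1,II-2,III-1]: 51 consistent
W/I-1 ? ·: WW|Ww|ww
W/I-2 un ·: WW|Ww
W/II-1 un I-1×I-2: Ww
W/II-2 aff ·: ww
W/III-1 aff II-1×II-2: ww
⇒ W over [I-1,I-2,II-1,II-2,III-1]: 5 consistent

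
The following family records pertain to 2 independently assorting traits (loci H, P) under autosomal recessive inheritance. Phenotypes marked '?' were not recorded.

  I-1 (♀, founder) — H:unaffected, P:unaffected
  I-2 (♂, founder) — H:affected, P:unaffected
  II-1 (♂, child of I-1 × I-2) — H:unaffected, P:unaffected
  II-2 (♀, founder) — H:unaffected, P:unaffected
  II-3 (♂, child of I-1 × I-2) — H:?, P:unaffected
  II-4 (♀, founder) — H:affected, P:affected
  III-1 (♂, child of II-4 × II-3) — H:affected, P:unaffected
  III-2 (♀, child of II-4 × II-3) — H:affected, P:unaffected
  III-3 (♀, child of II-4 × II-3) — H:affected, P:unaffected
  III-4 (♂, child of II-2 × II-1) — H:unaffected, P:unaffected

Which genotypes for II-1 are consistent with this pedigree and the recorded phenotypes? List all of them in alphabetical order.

II-1 ∈ {Hh PP, Hh Pp}

H/I-1 un ·: HH|Hh
H/I-2 aff ·: hh
H/II-1 un I-1×I-2: Hh
H/II-2 un ·: HH|Hh
H/II-3 ? I-1×I-2: Hh|hh
H/II-4 aff ·: hh
H/III-1 aff II-4×II-3: hh
H/III-2 aff II-4×II-3: hh
H/III-3 aff II-4×II-3: hh
H/III-4 un II-2×II-1: HH|Hh
⇒ H over [I-1,I-2,II-1,II-2,II-3,II-4,III-1,III-2,III-3,III-4]: 12 consistent
P/I-1 un ·: PP|Pp
P/I-2 un ·: PP|Pp
P/II-1 un I-1×I-2: PP|Pp
P/II-2 un ·: PP|Pp
P/II-3 un I-1×I-2: PP|Pp
P/II-4 aff ·: pp
P/III-1 un II-4×II-3: Pp
P/III-2 un II-4×II-3: Pp
P/III-3 un II-4×II-3: Pp
P/III-4 un II-2×II-1: PP|Pp
⇒ P over [I-1,I-2,II-1,II-2,II-3,II-4,III-1,III-2,III-3,III-4]: 45 consistent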